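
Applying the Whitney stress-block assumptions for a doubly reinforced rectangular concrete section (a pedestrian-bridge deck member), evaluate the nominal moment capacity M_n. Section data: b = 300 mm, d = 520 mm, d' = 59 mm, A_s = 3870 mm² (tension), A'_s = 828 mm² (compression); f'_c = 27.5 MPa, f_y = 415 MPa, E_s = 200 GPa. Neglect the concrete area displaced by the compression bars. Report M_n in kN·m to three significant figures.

M_n ≈ 701 kN·m

Assume both tension and compression steel yield.
Net tension couple steel: A_s − A'_s = 3042 mm².
a = (A_s − A'_s) f_y / (0.85 f'_c b) = 1262430/(0.85 × 27.5 × 300) = 180.03 mm.
c = a/β₁ = 180.03/0.85 = 211.80 mm; ε'_s = 0.003(c − d')/c = 0.0022 ≥ f_y/E_s = 0.0021, so compression steel does yield.
M_n = (A_s − A'_s) f_y (d − a/2) + A'_s f_y (d − d') = [1262430 × (520 − 90.015) + 343620 × (520 − 59)] × 10⁻⁶ = 542.83 + 158.41 = 701.24 kN·m.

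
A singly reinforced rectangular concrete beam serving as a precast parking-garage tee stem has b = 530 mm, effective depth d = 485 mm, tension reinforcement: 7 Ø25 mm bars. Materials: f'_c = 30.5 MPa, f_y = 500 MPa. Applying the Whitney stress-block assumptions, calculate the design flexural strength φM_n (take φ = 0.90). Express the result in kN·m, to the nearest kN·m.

A_s = 7 × 491 = 3437 mm².
T = A_s f_y = 3437 × 500 = 1718500 N = 1718.5 kN.
From C = T: a = T/(0.85 f'_c b) = 1718500/(0.85 × 30.5 × 530) = 125.07 mm.
M_n = T(d − a/2) = 1718.5 kN × (485 − 62.535) mm = 726.01 kN·m.
φM_n = 0.90 × 726.01 = 653.41 kN·m.

φM_n ≈ 653 kN·m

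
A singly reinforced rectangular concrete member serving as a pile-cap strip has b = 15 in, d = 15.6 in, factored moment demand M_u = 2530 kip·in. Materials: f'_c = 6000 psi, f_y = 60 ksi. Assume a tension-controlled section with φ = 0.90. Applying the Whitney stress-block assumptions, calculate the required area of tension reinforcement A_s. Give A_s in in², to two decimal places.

M_n = M_u/φ = 2530/0.90 = 2811.11 kip·in.
From M_n = 0.85 f'_c a b (d − a/2):
a = d − √(d² − 2M_n/(0.85 f'_c b)) = 15.6 − √(15.6² − 2 × 2811.11/(0.85 × 6 × 15)) = 2.567 in.
A_s = 0.85 f'_c a b / f_y = 0.85 × 6 × 2.567 × 15 / 60 = 3.273 in².

A_s ≈ 3.27 in²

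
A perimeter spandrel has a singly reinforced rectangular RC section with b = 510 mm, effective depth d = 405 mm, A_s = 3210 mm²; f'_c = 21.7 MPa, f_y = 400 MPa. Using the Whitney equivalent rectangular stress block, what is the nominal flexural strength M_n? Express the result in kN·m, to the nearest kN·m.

T = A_s f_y = 3210 × 400 = 1284000 N = 1284 kN.
From C = T: a = T/(0.85 f'_c b) = 1284000/(0.85 × 21.7 × 510) = 136.49 mm.
M_n = T(d − a/2) = 1284 kN × (405 − 68.245) mm = 432.39 kN·m.

M_n ≈ 432 kN·m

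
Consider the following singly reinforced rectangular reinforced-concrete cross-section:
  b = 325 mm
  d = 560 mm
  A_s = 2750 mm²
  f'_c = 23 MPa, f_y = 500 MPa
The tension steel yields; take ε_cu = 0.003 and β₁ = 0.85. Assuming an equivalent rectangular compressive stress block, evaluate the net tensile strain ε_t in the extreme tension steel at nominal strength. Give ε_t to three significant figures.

ε_t ≈ 0.00360

a = A_s f_y/(0.85 f'_c b) = 216.41 mm.
β₁ = 0.85, so c = a/β₁ = 216.41/0.85 = 254.60 mm.
From the linear strain diagram with ε_cu = 0.003: ε_t = 0.003 (d − c)/c = 0.003 × (560 − 254.60)/254.60 = 0.00360.
ε_t < 0.004 — the section is over-reinforced for flexure under ACI limits.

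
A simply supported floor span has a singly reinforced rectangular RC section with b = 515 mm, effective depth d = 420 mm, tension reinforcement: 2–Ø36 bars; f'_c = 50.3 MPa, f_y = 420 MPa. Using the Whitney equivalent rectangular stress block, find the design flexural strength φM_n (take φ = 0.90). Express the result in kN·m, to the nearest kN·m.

A_s = 2 × 1018 = 2036 mm².
T = A_s f_y = 2036 × 420 = 855120 N = 855.12 kN.
From C = T: a = T/(0.85 f'_c b) = 855120/(0.85 × 50.3 × 515) = 38.84 mm.
M_n = T(d − a/2) = 855.12 kN × (420 − 19.42) mm = 342.54 kN·m.
φM_n = 0.90 × 342.54 = 308.29 kN·m.

φM_n ≈ 308 kN·m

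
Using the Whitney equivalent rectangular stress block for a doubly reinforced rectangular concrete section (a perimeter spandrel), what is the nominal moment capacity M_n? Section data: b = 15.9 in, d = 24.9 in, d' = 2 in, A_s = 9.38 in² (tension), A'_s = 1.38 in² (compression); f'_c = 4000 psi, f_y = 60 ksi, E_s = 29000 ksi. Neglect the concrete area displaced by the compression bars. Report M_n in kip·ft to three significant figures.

M_n ≈ 976 kip·ft

Assume both steels yield.
a = (A_s − A'_s) f_y/(0.85 f'_c b) = (9.38 − 1.38) × 60/(0.85 × 4 × 15.9) = 8.879 in.
c = a/β₁ = 8.879/0.85 = 10.446 in; ε'_s = 0.003(c − d')/c = 0.0024 ≥ ε_y = 0.0021, so the compression steel yields.
M_n = (A_s − A'_s) f_y (d − a/2) + A'_s f_y (d − d') = 480 × (24.9 − 4.4395) + 82.8 × (24.9 − 2) = 9821.0 + 1896.1 = 11717.1 kip·in = 11717.1/12 = 976.43 kip·ft.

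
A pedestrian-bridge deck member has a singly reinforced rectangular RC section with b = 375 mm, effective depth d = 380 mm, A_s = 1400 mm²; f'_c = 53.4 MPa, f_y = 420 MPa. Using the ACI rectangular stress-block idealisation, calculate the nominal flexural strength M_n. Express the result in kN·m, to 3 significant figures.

M_n ≈ 213 kN·m

T = A_s f_y = 1400 × 420 = 588000 N = 588 kN.
From C = T: a = T/(0.85 f'_c b) = 588000/(0.85 × 53.4 × 375) = 34.55 mm.
M_n = T(d − a/2) = 588 kN × (380 − 17.275) mm = 213.28 kN·m.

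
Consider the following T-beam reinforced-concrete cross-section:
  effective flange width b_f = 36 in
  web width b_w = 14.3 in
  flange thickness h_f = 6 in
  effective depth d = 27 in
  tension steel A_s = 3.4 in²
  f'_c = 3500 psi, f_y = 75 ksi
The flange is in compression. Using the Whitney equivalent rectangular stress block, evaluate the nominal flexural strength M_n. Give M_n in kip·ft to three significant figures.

M_n ≈ 548 kip·ft

Tension: T = A_s f_y = 3.4 × 75 = 255 kips.
Try a within the flange: a = T/(0.85 f'_c b_f) = 255/(0.85 × 3.5 × 36) = 2.381 in.
Since a = 2.381 ≤ h_f = 6 in, the stress block lies entirely in the flange; analyse as a rectangular beam of width b_f.
M_n = T(d − a/2) = 255 × (27 − 1.1905) = 6581.4 kip·in.
M_n = 6581.4/12 = 548.45 kip·ft.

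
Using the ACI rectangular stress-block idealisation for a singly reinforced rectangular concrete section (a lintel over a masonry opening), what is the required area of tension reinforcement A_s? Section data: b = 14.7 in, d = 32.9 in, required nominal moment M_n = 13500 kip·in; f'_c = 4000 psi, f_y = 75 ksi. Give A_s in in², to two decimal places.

From M_n = 0.85 f'_c a b (d − a/2):
a = d − √(d² − 2M_n/(0.85 f'_c b)) = 32.9 − √(32.9² − 2 × 13500/(0.85 × 4 × 14.7)) = 9.615 in.
A_s = 0.85 f'_c a b / f_y = 0.85 × 4 × 9.615 × 14.7 / 75 = 6.407 in².

A_s ≈ 6.41 in²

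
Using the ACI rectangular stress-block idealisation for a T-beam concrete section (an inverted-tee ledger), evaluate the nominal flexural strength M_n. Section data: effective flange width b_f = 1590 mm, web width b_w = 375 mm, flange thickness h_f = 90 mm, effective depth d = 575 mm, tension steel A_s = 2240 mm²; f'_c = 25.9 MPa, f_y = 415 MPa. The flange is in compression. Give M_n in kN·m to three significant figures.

M_n ≈ 522 kN·m

Tension: T = A_s f_y = 2240 × 415 = 929600 N.
Try a within the flange: a = T/(0.85 f'_c b_f) = 929600/(0.85 × 25.9 × 1590) = 26.56 mm.
Since a = 26.56 ≤ h_f = 90 mm, the stress block lies entirely in the flange; analyse as a rectangular beam of width b_f.
M_n = T(d − a/2) = 929600 × (575 − 13.28) = 522.17 × 10⁶ N·mm.
M_n = 522.17 kN·m.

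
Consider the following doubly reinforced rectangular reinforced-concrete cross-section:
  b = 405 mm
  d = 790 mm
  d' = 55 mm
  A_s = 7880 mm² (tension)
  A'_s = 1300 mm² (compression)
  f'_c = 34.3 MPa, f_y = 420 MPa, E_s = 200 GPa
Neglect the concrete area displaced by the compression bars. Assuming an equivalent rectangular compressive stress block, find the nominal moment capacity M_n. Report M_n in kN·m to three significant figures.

Assume both tension and compression steel yield.
Net tension couple steel: A_s − A'_s = 6580 mm².
a = (A_s − A'_s) f_y / (0.85 f'_c b) = 2763600/(0.85 × 34.3 × 405) = 234.05 mm.
c = a/β₁ = 234.05/0.805 = 290.75 mm; ε'_s = 0.003(c − d')/c = 0.0024 ≥ f_y/E_s = 0.0021, so compression steel does yield.
M_n = (A_s − A'_s) f_y (d − a/2) + A'_s f_y (d − d') = [2763600 × (790 − 117.025) + 546000 × (790 − 55)] × 10⁻⁶ = 1859.83 + 401.31 = 2261.14 kN·m.

M_n ≈ 2260 kN·m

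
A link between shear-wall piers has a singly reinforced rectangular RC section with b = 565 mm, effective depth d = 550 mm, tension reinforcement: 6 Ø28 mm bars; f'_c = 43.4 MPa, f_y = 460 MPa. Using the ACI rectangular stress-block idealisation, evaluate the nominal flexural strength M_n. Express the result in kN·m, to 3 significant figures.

A_s = 6 × 616 = 3696 mm².
T = A_s f_y = 3696 × 460 = 1700160 N = 1700.16 kN.
From C = T: a = T/(0.85 f'_c b) = 1700160/(0.85 × 43.4 × 565) = 81.57 mm.
M_n = T(d − a/2) = 1700.16 kN × (550 − 40.785) mm = 865.75 kN·m.

M_n ≈ 866 kN·m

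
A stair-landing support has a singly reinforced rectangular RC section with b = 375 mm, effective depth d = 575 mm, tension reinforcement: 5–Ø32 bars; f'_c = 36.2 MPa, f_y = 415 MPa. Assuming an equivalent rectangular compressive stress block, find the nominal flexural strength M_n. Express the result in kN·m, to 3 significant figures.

M_n ≈ 839 kN·m

A_s = 5 × 804 = 4020 mm².
T = A_s f_y = 4020 × 415 = 1668300 N = 1668.3 kN.
From C = T: a = T/(0.85 f'_c b) = 1668300/(0.85 × 36.2 × 375) = 144.58 mm.
M_n = T(d − a/2) = 1668.3 kN × (575 − 72.29) mm = 838.67 kN·m.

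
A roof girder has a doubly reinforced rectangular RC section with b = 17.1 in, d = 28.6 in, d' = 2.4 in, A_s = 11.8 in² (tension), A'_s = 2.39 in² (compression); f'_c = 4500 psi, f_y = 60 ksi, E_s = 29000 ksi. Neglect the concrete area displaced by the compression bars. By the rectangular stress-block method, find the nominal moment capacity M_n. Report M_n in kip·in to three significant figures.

M_n ≈ 17500 kip·in

Assume both steels yield.
a = (A_s − A'_s) f_y/(0.85 f'_c b) = (11.8 − 2.39) × 60/(0.85 × 4.5 × 17.1) = 8.632 in.
c = a/β₁ = 8.632/0.825 = 10.463 in; ε'_s = 0.003(c − d')/c = 0.0023 ≥ ε_y = 0.0021, so the compression steel yields.
M_n = (A_s − A'_s) f_y (d − a/2) + A'_s f_y (d − d') = 564.6 × (28.6 − 4.316) + 143.4 × (28.6 − 2.4) = 13710.7 + 3757.1 = 17467.8 kip·in.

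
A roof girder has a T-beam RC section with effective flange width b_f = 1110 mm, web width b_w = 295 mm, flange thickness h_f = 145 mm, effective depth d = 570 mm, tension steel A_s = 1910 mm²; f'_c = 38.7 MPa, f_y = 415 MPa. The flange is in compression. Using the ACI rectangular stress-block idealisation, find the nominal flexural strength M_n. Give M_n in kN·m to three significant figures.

M_n ≈ 443 kN·m

Tension: T = A_s f_y = 1910 × 415 = 792650 N.
Try a within the flange: a = T/(0.85 f'_c b_f) = 792650/(0.85 × 38.7 × 1110) = 21.71 mm.
Since a = 21.71 ≤ h_f = 145 mm, the stress block lies entirely in the flange; analyse as a rectangular beam of width b_f.
M_n = T(d − a/2) = 792650 × (570 − 10.855) = 443.21 × 10⁶ N·mm.
M_n = 443.21 kN·m.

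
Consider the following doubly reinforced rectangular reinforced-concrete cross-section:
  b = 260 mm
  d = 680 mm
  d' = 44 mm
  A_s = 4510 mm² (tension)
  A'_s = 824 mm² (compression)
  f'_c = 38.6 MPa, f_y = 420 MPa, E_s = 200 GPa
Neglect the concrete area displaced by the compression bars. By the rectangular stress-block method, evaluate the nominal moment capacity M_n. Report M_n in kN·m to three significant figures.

Assume both tension and compression steel yield.
Net tension couple steel: A_s − A'_s = 3686 mm².
a = (A_s − A'_s) f_y / (0.85 f'_c b) = 1548120/(0.85 × 38.6 × 260) = 181.48 mm.
c = a/β₁ = 181.48/0.774 = 234.47 mm; ε'_s = 0.003(c − d')/c = 0.0024 ≥ f_y/E_s = 0.0021, so compression steel does yield.
M_n = (A_s − A'_s) f_y (d − a/2) + A'_s f_y (d − d') = [1548120 × (680 − 90.74) + 346080 × (680 − 44)] × 10⁻⁶ = 912.25 + 220.11 = 1132.36 kN·m.

M_n ≈ 1130 kN·m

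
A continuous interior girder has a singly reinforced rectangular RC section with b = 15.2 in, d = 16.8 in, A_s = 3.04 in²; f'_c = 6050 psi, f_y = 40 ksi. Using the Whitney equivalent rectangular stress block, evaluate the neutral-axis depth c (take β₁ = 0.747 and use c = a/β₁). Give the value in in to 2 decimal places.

T = A_s f_y = 3.04 × 40 = 121.6 kips.
a = T/(0.85 f'_c b) = 121.6/(0.85 × 6.05 × 15.2) = 1.5557 in.
With β₁ = 0.747, c = a/β₁ = 1.5557/0.747 = 2.08 in.

c ≈ 2.08 in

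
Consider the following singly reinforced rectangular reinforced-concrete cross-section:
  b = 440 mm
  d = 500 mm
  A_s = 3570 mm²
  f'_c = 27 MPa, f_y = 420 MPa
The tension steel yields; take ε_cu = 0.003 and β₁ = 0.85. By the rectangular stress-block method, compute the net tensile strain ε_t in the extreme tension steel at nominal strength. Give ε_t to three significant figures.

a = A_s f_y/(0.85 f'_c b) = 148.48 mm.
β₁ = 0.85, so c = a/β₁ = 148.48/0.85 = 174.68 mm.
From the linear strain diagram with ε_cu = 0.003: ε_t = 0.003 (d − c)/c = 0.003 × (500 − 174.68)/174.68 = 0.00559.
Since ε_t ≥ 0.005, the section is tension-controlled.

ε_t ≈ 0.00559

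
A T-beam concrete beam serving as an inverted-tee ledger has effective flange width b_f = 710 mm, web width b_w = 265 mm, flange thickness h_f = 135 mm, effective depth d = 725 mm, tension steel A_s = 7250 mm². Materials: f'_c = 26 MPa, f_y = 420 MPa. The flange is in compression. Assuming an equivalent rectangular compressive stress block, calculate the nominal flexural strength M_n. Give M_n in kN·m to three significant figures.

M_n ≈ 1870 kN·m

Tension: T = A_s f_y = 7250 × 420 = 3045000 N.
Try a within the flange: a = T/(0.85 f'_c b_f) = 3045000/(0.85 × 26 × 710) = 194.06 mm.
a = 194.06 > h_f = 135 mm: the block extends into the web. Split into flange-overhang and web parts.
C_f = 0.85 f'_c (b_f − b_w) h_f = 0.85 × 26 × (710 − 265) × 135 = 1327658 N.
Remaining web compression depth: a_w = (T − C_f)/(0.85 f'_c b_w) = (3045000 − 1327658)/(0.85 × 26 × 265) = 293.24 mm.
M_n = C_f(d − h_f/2) + (T − C_f)(d − a_w/2) = 1327658 × (725 − 67.5) + 1717342 × (725 − 146.62) = 872.94 + 993.28 = 1866.22 × 10⁶ N·mm.
M_n = 1866.22 kN·m.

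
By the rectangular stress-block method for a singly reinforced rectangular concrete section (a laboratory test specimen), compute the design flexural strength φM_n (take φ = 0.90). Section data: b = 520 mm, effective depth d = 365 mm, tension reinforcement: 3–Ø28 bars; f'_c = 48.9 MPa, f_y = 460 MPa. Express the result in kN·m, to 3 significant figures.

A_s = 3 × 616 = 1848 mm².
T = A_s f_y = 1848 × 460 = 850080 N = 850.08 kN.
From C = T: a = T/(0.85 f'_c b) = 850080/(0.85 × 48.9 × 520) = 39.33 mm.
M_n = T(d − a/2) = 850.08 kN × (365 − 19.665) mm = 293.56 kN·m.
φM_n = 0.90 × 293.56 = 264.20 kN·m.

φM_n ≈ 264 kN·m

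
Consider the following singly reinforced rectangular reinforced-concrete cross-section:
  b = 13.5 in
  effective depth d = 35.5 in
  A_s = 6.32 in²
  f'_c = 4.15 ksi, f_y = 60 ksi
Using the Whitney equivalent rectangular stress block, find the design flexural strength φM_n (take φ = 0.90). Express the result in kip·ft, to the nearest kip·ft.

T = A_s f_y = 6.32 × 60 = 379.2 kips.
a = T/(0.85 f'_c b) = 379.2/(0.85 × 4.15 × 13.5) = 7.963 in.
M_n = T(d − a/2) = 379.2 × (35.5 − 3.9815) = 11951.8 kip·in = 11951.8/12 = 995.98 kip·ft.
φM_n = 0.90 × 995.98 = 896.38 kip·ft.

φM_n ≈ 896 kip·ft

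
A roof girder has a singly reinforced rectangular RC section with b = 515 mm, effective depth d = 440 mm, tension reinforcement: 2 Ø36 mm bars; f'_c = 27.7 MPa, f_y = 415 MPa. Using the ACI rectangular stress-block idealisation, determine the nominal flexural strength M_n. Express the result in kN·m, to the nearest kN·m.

A_s = 2 × 1018 = 2036 mm².
T = A_s f_y = 2036 × 415 = 844940 N = 844.94 kN.
From C = T: a = T/(0.85 f'_c b) = 844940/(0.85 × 27.7 × 515) = 69.68 mm.
M_n = T(d − a/2) = 844.94 kN × (440 − 34.84) mm = 342.34 kN·m.

M_n ≈ 342 kN·m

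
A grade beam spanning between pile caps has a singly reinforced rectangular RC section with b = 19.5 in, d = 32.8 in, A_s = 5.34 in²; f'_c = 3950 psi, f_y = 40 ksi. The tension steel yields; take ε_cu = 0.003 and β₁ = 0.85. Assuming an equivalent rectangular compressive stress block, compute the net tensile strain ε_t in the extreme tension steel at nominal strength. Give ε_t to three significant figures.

ε_t ≈ 0.0226

a = A_s f_y/(0.85 f'_c b) = 3.263 in.
β₁ = 0.85, so c = a/β₁ = 3.263/0.85 = 3.839 in.
From the linear strain diagram with ε_cu = 0.003: ε_t = 0.003 (d − c)/c = 0.003 × (32.8 − 3.839)/3.839 = 0.0226.
Since ε_t ≥ 0.005, the section is tension-controlled.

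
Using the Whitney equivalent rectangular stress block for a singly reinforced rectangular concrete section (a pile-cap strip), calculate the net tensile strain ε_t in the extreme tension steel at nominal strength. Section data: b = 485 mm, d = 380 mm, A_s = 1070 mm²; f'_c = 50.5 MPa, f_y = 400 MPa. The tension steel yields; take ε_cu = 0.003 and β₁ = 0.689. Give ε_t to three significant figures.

a = A_s f_y/(0.85 f'_c b) = 20.56 mm.
β₁ = 0.689, so c = a/β₁ = 20.56/0.689 = 29.84 mm.
From the linear strain diagram with ε_cu = 0.003: ε_t = 0.003 (d − c)/c = 0.003 × (380 − 29.84)/29.84 = 0.0352.
Since ε_t ≥ 0.005, the section is tension-controlled.

ε_t ≈ 0.0352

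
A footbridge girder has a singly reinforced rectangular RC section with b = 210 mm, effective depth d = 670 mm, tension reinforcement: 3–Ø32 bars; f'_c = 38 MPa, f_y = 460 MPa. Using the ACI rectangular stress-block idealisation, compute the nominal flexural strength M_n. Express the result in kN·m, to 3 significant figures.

M_n ≈ 653 kN·m

A_s = 3 × 804 = 2412 mm².
T = A_s f_y = 2412 × 460 = 1109520 N = 1109.52 kN.
From C = T: a = T/(0.85 f'_c b) = 1109520/(0.85 × 38 × 210) = 163.57 mm.
M_n = T(d − a/2) = 1109.52 kN × (670 − 81.785) mm = 652.64 kN·m.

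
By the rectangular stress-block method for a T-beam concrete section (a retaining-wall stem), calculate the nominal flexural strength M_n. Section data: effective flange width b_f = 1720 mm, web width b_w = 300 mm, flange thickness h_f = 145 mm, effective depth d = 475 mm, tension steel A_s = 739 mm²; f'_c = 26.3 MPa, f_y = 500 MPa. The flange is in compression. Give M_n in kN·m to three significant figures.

Tension: T = A_s f_y = 739 × 500 = 369500 N.
Try a within the flange: a = T/(0.85 f'_c b_f) = 369500/(0.85 × 26.3 × 1720) = 9.61 mm.
Since a = 9.61 ≤ h_f = 145 mm, the stress block lies entirely in the flange; analyse as a rectangular beam of width b_f.
M_n = T(d − a/2) = 369500 × (475 − 4.805) = 173.74 × 10⁶ N·mm.
M_n = 173.74 kN·m.

M_n ≈ 174 kN·m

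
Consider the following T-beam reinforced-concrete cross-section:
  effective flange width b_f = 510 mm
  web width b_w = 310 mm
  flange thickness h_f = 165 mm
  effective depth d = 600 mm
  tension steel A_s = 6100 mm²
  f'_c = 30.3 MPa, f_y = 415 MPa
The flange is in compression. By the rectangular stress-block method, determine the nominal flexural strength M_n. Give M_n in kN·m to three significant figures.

M_n ≈ 1270 kN·m

Tension: T = A_s f_y = 6100 × 415 = 2531500 N.
Try a within the flange: a = T/(0.85 f'_c b_f) = 2531500/(0.85 × 30.3 × 510) = 192.73 mm.
a = 192.73 > h_f = 165 mm: the block extends into the web. Split into flange-overhang and web parts.
C_f = 0.85 f'_c (b_f − b_w) h_f = 0.85 × 30.3 × (510 − 310) × 165 = 849915 N.
Remaining web compression depth: a_w = (T − C_f)/(0.85 f'_c b_w) = (2531500 − 849915)/(0.85 × 30.3 × 310) = 210.62 mm.
M_n = C_f(d − h_f/2) + (T − C_f)(d − a_w/2) = 849915 × (600 − 82.5) + 1681585 × (600 − 105.31) = 439.83 + 831.86 = 1271.69 × 10⁶ N·mm.
M_n = 1271.69 kN·m.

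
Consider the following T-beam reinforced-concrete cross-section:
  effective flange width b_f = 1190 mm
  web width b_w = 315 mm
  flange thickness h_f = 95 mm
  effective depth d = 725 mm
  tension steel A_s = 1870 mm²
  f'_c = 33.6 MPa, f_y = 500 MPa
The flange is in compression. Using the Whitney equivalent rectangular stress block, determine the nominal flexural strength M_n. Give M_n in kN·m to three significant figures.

M_n ≈ 665 kN·m

Tension: T = A_s f_y = 1870 × 500 = 935000 N.
Try a within the flange: a = T/(0.85 f'_c b_f) = 935000/(0.85 × 33.6 × 1190) = 27.51 mm.
Since a = 27.51 ≤ h_f = 95 mm, the stress block lies entirely in the flange; analyse as a rectangular beam of width b_f.
M_n = T(d − a/2) = 935000 × (725 − 13.755) = 665.01 × 10⁶ N·mm.
M_n = 665.01 kN·m.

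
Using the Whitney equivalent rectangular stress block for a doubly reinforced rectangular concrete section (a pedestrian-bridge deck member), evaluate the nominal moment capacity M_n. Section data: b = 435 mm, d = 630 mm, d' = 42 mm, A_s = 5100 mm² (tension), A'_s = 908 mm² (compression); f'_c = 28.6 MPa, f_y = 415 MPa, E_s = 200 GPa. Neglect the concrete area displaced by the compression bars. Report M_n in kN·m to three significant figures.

Assume both tension and compression steel yield.
Net tension couple steel: A_s − A'_s = 4192 mm².
a = (A_s − A'_s) f_y / (0.85 f'_c b) = 1739680/(0.85 × 28.6 × 435) = 164.51 mm.
c = a/β₁ = 164.51/0.846 = 194.46 mm; ε'_s = 0.003(c − d')/c = 0.0024 ≥ f_y/E_s = 0.0021, so compression steel does yield.
M_n = (A_s − A'_s) f_y (d − a/2) + A'_s f_y (d − d') = [1739680 × (630 − 82.255) + 376820 × (630 − 42)] × 10⁻⁶ = 952.90 + 221.57 = 1174.47 kN·m.

M_n ≈ 1170 kN·m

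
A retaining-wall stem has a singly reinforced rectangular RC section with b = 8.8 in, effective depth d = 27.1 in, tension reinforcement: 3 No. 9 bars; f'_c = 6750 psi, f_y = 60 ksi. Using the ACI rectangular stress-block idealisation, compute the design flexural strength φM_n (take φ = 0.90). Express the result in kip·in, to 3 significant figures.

φM_n ≈ 4100 kip·in

A_s = 3 × 1 = 3 in².
T = A_s f_y = 3 × 60 = 180 kips.
a = T/(0.85 f'_c b) = 180/(0.85 × 6.75 × 8.8) = 3.565 in.
M_n = T(d − a/2) = 180 × (27.1 − 1.7825) = 4557.2 kip·in.
φM_n = 0.90 × 4557.2 = 4101.5 kip·in.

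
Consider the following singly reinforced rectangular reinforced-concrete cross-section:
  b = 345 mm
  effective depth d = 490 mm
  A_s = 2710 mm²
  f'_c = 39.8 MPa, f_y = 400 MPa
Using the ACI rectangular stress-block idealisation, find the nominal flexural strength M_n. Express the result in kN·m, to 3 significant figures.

T = A_s f_y = 2710 × 400 = 1084000 N = 1084 kN.
From C = T: a = T/(0.85 f'_c b) = 1084000/(0.85 × 39.8 × 345) = 92.88 mm.
M_n = T(d − a/2) = 1084 kN × (490 − 46.44) mm = 480.82 kN·m.

M_n ≈ 481 kN·m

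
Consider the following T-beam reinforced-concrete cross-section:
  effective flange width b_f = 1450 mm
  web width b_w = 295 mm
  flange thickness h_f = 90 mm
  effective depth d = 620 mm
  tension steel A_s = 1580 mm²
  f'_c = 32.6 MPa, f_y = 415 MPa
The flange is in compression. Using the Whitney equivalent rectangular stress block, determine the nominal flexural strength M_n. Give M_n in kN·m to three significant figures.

Tension: T = A_s f_y = 1580 × 415 = 655700 N.
Try a within the flange: a = T/(0.85 f'_c b_f) = 655700/(0.85 × 32.6 × 1450) = 16.32 mm.
Since a = 16.32 ≤ h_f = 90 mm, the stress block lies entirely in the flange; analyse as a rectangular beam of width b_f.
M_n = T(d − a/2) = 655700 × (620 − 8.16) = 401.18 × 10⁶ N·mm.
M_n = 401.18 kN·m.

M_n ≈ 401 kN·m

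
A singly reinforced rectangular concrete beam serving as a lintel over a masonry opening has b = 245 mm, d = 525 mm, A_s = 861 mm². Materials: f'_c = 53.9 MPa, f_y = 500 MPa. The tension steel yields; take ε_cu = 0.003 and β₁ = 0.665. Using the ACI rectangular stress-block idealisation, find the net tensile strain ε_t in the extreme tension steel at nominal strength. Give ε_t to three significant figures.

a = A_s f_y/(0.85 f'_c b) = 38.35 mm.
β₁ = 0.665, so c = a/β₁ = 38.35/0.665 = 57.67 mm.
From the linear strain diagram with ε_cu = 0.003: ε_t = 0.003 (d − c)/c = 0.003 × (525 − 57.67)/57.67 = 0.0243.
Since ε_t ≥ 0.005, the section is tension-controlled.

ε_t ≈ 0.0243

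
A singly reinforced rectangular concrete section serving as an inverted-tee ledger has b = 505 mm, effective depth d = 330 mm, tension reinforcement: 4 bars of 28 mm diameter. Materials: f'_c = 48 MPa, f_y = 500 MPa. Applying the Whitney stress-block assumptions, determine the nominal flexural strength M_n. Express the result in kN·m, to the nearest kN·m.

M_n ≈ 370 kN·m

A_s = 4 × 616 = 2464 mm².
T = A_s f_y = 2464 × 500 = 1232000 N = 1232 kN.
From C = T: a = T/(0.85 f'_c b) = 1232000/(0.85 × 48 × 505) = 59.79 mm.
M_n = T(d − a/2) = 1232 kN × (330 − 29.895) mm = 369.73 kN·m.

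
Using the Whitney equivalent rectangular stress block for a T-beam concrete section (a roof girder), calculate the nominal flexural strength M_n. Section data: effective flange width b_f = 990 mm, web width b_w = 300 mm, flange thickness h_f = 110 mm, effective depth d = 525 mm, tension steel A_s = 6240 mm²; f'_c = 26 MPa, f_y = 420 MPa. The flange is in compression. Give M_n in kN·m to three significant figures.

M_n ≈ 1220 kN·m

Tension: T = A_s f_y = 6240 × 420 = 2620800 N.
Try a within the flange: a = T/(0.85 f'_c b_f) = 2620800/(0.85 × 26 × 990) = 119.79 mm.
a = 119.79 > h_f = 110 mm: the block extends into the web. Split into flange-overhang and web parts.
C_f = 0.85 f'_c (b_f − b_w) h_f = 0.85 × 26 × (990 − 300) × 110 = 1677390 N.
Remaining web compression depth: a_w = (T − C_f)/(0.85 f'_c b_w) = (2620800 − 1677390)/(0.85 × 26 × 300) = 142.29 mm.
M_n = C_f(d − h_f/2) + (T − C_f)(d − a_w/2) = 1677390 × (525 − 55) + 943410 × (525 − 71.145) = 788.37 + 428.17 = 1216.54 × 10⁶ N·mm.
M_n = 1216.54 kN·m.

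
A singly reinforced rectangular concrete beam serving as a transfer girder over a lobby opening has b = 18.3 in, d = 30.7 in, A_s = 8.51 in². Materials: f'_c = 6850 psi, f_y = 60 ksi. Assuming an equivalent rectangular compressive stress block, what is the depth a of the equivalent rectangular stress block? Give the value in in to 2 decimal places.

a ≈ 4.79 in

T = A_s f_y = 8.51 × 60 = 510.6 kips.
a = T/(0.85 f'_c b) = 510.6/(0.85 × 6.85 × 18.3) = 4.79 in.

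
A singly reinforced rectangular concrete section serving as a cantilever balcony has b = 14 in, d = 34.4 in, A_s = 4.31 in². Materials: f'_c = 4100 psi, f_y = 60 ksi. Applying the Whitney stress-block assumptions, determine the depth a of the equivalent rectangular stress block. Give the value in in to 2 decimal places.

T = A_s f_y = 4.31 × 60 = 258.6 kips.
a = T/(0.85 f'_c b) = 258.6/(0.85 × 4.1 × 14) = 5.30 in.

a ≈ 5.30 in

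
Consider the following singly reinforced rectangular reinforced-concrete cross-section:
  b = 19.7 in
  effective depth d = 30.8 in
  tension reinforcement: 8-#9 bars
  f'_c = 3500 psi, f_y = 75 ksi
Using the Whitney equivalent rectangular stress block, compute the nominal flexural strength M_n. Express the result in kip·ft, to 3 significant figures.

M_n ≈ 1280 kip·ft

A_s = 8 × 1 = 8 in².
T = A_s f_y = 8 × 75 = 600 kips.
a = T/(0.85 f'_c b) = 600/(0.85 × 3.5 × 19.7) = 10.238 in.
M_n = T(d − a/2) = 600 × (30.8 − 5.119) = 15408.6 kip·in = 15408.6/12 = 1284.05 kip·ft.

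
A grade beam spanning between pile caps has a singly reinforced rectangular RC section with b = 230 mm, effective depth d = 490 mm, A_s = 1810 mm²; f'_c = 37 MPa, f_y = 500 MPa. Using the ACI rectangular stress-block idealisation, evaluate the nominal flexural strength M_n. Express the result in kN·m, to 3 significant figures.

M_n ≈ 387 kN·m

T = A_s f_y = 1810 × 500 = 905000 N = 905 kN.
From C = T: a = T/(0.85 f'_c b) = 905000/(0.85 × 37 × 230) = 125.11 mm.
M_n = T(d − a/2) = 905 kN × (490 − 62.555) mm = 386.84 kN·m.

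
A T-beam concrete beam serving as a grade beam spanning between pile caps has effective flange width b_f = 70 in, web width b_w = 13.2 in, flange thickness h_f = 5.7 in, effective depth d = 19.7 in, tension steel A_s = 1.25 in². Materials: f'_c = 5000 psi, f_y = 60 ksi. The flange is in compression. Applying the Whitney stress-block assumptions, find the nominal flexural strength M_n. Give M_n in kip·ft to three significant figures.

M_n ≈ 122 kip·ft

Tension: T = A_s f_y = 1.25 × 60 = 75 kips.
Try a within the flange: a = T/(0.85 f'_c b_f) = 75/(0.85 × 5 × 70) = 0.252 in.
Since a = 0.252 ≤ h_f = 5.7 in, the stress block lies entirely in the flange; analyse as a rectangular beam of width b_f.
M_n = T(d − a/2) = 75 × (19.7 − 0.126) = 1468.1 kip·in.
M_n = 1468.1/12 = 122.34 kip·ft.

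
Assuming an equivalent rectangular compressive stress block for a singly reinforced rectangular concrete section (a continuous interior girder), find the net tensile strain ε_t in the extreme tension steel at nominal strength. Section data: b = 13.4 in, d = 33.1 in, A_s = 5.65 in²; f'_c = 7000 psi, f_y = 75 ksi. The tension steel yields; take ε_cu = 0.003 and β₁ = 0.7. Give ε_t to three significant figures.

ε_t ≈ 0.0101

a = A_s f_y/(0.85 f'_c b) = 5.315 in.
β₁ = 0.7, so c = a/β₁ = 5.315/0.7 = 7.593 in.
From the linear strain diagram with ε_cu = 0.003: ε_t = 0.003 (d − c)/c = 0.003 × (33.1 − 7.593)/7.593 = 0.0101.
Since ε_t ≥ 0.005, the section is tension-controlled.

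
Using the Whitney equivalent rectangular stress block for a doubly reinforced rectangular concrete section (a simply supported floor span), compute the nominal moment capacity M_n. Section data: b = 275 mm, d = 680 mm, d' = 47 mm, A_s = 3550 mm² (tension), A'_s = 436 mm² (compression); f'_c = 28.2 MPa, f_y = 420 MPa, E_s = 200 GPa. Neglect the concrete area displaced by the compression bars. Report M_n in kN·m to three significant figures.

M_n ≈ 876 kN·m

Assume both tension and compression steel yield.
Net tension couple steel: A_s − A'_s = 3114 mm².
a = (A_s − A'_s) f_y / (0.85 f'_c b) = 1307880/(0.85 × 28.2 × 275) = 198.41 mm.
c = a/β₁ = 198.41/0.849 = 233.70 mm; ε'_s = 0.003(c − d')/c = 0.0024 ≥ f_y/E_s = 0.0021, so compression steel does yield.
M_n = (A_s − A'_s) f_y (d − a/2) + A'_s f_y (d − d') = [1307880 × (680 − 99.205) + 183120 × (680 − 47)] × 10⁻⁶ = 759.61 + 115.91 = 875.52 kN·m.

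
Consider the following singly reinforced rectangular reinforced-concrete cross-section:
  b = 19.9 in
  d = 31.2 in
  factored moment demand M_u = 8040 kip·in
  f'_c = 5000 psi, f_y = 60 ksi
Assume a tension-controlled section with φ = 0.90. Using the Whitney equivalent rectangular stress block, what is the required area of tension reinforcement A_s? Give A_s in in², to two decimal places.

A_s ≈ 5.06 in²

M_n = M_u/φ = 8040/0.90 = 8933.33 kip·in.
From M_n = 0.85 f'_c a b (d − a/2):
a = d − √(d² − 2M_n/(0.85 f'_c b)) = 31.2 − √(31.2² − 2 × 8933.33/(0.85 × 5 × 19.9)) = 3.592 in.
A_s = 0.85 f'_c a b / f_y = 0.85 × 5 × 3.592 × 19.9 / 60 = 5.063 in².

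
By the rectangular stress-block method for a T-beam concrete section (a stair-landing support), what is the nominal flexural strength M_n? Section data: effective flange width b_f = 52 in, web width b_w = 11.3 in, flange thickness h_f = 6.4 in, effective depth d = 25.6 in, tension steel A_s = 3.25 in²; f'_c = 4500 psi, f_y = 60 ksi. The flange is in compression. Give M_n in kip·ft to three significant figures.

M_n ≈ 408 kip·ft

Tension: T = A_s f_y = 3.25 × 60 = 195 kips.
Try a within the flange: a = T/(0.85 f'_c b_f) = 195/(0.85 × 4.5 × 52) = 0.980 in.
Since a = 0.980 ≤ h_f = 6.4 in, the stress block lies entirely in the flange; analyse as a rectangular beam of width b_f.
M_n = T(d − a/2) = 195 × (25.6 − 0.49) = 4896.5 kip·in.
M_n = 4896.5/12 = 408.04 kip·ft.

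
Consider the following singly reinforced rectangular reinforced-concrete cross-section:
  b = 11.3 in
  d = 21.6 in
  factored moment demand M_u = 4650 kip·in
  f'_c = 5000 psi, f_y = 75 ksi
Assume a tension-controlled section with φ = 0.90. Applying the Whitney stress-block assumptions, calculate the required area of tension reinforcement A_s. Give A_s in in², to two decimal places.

A_s ≈ 3.68 in²

M_n = M_u/φ = 4650/0.90 = 5166.67 kip·in.
From M_n = 0.85 f'_c a b (d − a/2):
a = d − √(d² − 2M_n/(0.85 f'_c b)) = 21.6 − √(21.6² − 2 × 5166.67/(0.85 × 5 × 11.3)) = 5.745 in.
A_s = 0.85 f'_c a b / f_y = 0.85 × 5 × 5.745 × 11.3 / 75 = 3.679 in².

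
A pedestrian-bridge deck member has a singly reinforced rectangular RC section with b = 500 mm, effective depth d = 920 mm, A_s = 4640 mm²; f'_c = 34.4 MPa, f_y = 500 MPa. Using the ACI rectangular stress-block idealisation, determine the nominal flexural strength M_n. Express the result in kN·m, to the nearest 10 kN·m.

T = A_s f_y = 4640 × 500 = 2320000 N = 2320 kN.
From C = T: a = T/(0.85 f'_c b) = 2320000/(0.85 × 34.4 × 500) = 158.69 mm.
M_n = T(d − a/2) = 2320 kN × (920 − 79.345) mm = 1950.32 kN·m.

M_n ≈ 1950 kN·m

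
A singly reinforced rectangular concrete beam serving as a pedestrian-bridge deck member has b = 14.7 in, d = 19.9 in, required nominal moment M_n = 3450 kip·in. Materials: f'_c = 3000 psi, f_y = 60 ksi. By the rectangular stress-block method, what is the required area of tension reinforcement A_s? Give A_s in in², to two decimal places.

From M_n = 0.85 f'_c a b (d − a/2):
a = d − √(d² − 2M_n/(0.85 f'_c b)) = 19.9 − √(19.9² − 2 × 3450/(0.85 × 3 × 14.7)) = 5.342 in.
A_s = 0.85 f'_c a b / f_y = 0.85 × 3 × 5.342 × 14.7 / 60 = 3.337 in².

A_s ≈ 3.34 in²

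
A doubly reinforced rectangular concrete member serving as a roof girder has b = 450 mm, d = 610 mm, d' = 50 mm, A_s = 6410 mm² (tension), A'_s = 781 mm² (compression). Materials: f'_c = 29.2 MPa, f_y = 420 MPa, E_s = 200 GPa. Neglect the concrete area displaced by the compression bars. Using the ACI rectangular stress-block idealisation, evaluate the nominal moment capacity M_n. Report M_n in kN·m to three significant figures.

M_n ≈ 1380 kN·m

Assume both tension and compression steel yield.
Net tension couple steel: A_s − A'_s = 5629 mm².
a = (A_s − A'_s) f_y / (0.85 f'_c b) = 2364180/(0.85 × 29.2 × 450) = 211.67 mm.
c = a/β₁ = 211.67/0.841 = 251.69 mm; ε'_s = 0.003(c − d')/c = 0.0024 ≥ f_y/E_s = 0.0021, so compression steel does yield.
M_n = (A_s − A'_s) f_y (d − a/2) + A'_s f_y (d − d') = [2364180 × (610 − 105.835) + 328020 × (610 − 50)] × 10⁻⁶ = 1191.94 + 183.69 = 1375.63 kN·m.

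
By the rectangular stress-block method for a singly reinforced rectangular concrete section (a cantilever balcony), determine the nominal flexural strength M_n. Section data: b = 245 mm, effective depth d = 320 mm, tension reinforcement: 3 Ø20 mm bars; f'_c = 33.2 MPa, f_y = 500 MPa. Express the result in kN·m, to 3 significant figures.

M_n ≈ 135 kN·m

A_s = 3 × 314 = 942 mm².
T = A_s f_y = 942 × 500 = 471000 N = 471 kN.
From C = T: a = T/(0.85 f'_c b) = 471000/(0.85 × 33.2 × 245) = 68.12 mm.
M_n = T(d − a/2) = 471 kN × (320 − 34.06) mm = 134.68 kN·m.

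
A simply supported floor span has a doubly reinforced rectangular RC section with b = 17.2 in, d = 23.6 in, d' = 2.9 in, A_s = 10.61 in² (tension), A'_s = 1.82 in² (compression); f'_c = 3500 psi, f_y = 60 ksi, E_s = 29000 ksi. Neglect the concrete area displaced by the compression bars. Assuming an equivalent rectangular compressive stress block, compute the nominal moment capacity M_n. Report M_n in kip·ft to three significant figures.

Assume both steels yield.
a = (A_s − A'_s) f_y/(0.85 f'_c b) = (10.61 − 1.82) × 60/(0.85 × 3.5 × 17.2) = 10.307 in.
c = a/β₁ = 10.307/0.85 = 12.126 in; ε'_s = 0.003(c − d')/c = 0.0023 ≥ ε_y = 0.0021, so the compression steel yields.
M_n = (A_s − A'_s) f_y (d − a/2) + A'_s f_y (d − d') = 527.4 × (23.6 − 5.1535) + 109.2 × (23.6 − 2.9) = 9728.7 + 2260.4 = 11989.1 kip·in = 11989.1/12 = 999.09 kip·ft.

M_n ≈ 999 kip·ft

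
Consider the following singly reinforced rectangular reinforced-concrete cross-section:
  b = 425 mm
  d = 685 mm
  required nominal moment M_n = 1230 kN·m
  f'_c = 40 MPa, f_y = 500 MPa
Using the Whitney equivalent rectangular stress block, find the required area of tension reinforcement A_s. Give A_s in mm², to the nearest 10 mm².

A_s ≈ 3990 mm²

With M_n = 0.85 f'_c a b (d − a/2), solve the quadratic for a:
a = d − √(d² − 2M_n/(0.85 f'_c b)) = 685 − √(685² − 2 × 1230×10⁶/(0.85 × 40 × 425)) = 138.21 mm.
A_s = 0.85 f'_c a b / f_y = 0.85 × 40 × 138.21 × 425 / 500 = 3994.3 mm².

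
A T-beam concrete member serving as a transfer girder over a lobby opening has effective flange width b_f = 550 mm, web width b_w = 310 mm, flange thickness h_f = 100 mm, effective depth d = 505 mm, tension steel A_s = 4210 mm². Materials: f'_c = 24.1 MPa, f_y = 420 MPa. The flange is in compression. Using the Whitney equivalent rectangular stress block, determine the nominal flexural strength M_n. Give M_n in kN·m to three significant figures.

Tension: T = A_s f_y = 4210 × 420 = 1768200 N.
Try a within the flange: a = T/(0.85 f'_c b_f) = 1768200/(0.85 × 24.1 × 550) = 156.94 mm.
a = 156.94 > h_f = 100 mm: the block extends into the web. Split into flange-overhang and web parts.
C_f = 0.85 f'_c (b_f − b_w) h_f = 0.85 × 24.1 × (550 − 310) × 100 = 491640 N.
Remaining web compression depth: a_w = (T − C_f)/(0.85 f'_c b_w) = (1768200 − 491640)/(0.85 × 24.1 × 310) = 201.02 mm.
M_n = C_f(d − h_f/2) + (T − C_f)(d − a_w/2) = 491640 × (505 − 50) + 1276560 × (505 − 100.51) = 223.70 + 516.36 = 740.06 × 10⁶ N·mm.
M_n = 740.06 kN·m.

M_n ≈ 740 kN·m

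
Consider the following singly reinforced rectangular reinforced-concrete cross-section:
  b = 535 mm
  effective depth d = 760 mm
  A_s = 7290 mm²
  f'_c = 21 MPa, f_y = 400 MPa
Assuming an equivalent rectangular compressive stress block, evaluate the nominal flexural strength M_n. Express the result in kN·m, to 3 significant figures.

T = A_s f_y = 7290 × 400 = 2916000 N = 2916 kN.
From C = T: a = T/(0.85 f'_c b) = 2916000/(0.85 × 21 × 535) = 305.35 mm.
M_n = T(d − a/2) = 2916 kN × (760 − 152.675) mm = 1770.96 kN·m.

M_n ≈ 1770 kN·m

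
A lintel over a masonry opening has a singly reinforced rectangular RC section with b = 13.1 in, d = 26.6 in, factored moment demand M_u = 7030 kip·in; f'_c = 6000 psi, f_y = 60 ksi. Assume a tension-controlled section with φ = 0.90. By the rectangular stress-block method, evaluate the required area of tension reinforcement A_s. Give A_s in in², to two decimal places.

M_n = M_u/φ = 7030/0.90 = 7811.11 kip·in.
From M_n = 0.85 f'_c a b (d − a/2):
a = d − √(d² − 2M_n/(0.85 f'_c b)) = 26.6 − √(26.6² − 2 × 7811.11/(0.85 × 6 × 13.1)) = 4.835 in.
A_s = 0.85 f'_c a b / f_y = 0.85 × 6 × 4.835 × 13.1 / 60 = 5.384 in².

A_s ≈ 5.38 in²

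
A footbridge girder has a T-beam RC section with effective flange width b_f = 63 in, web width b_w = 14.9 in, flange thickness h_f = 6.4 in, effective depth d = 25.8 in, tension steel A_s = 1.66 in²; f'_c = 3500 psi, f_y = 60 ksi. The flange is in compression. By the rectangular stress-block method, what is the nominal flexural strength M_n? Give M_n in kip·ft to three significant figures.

Tension: T = A_s f_y = 1.66 × 60 = 99.6 kips.
Try a within the flange: a = T/(0.85 f'_c b_f) = 99.6/(0.85 × 3.5 × 63) = 0.531 in.
Since a = 0.531 ≤ h_f = 6.4 in, the stress block lies entirely in the flange; analyse as a rectangular beam of width b_f.
M_n = T(d − a/2) = 99.6 × (25.8 − 0.2655) = 2543.2 kip·in.
M_n = 2543.2/12 = 211.93 kip·ft.

M_n ≈ 212 kip·ft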